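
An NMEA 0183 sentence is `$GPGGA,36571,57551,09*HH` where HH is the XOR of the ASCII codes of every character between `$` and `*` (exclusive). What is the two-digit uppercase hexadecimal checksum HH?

XOR the ASCII codes of the payload characters:
  'G' = 0x47 → acc = 0x47
  'P' = 0x50 → acc = 0x17
  'G' = 0x47 → acc = 0x50
  'G' = 0x47 → acc = 0x17
  'A' = 0x41 → acc = 0x56
  ',' = 0x2C → acc = 0x7A
  '3' = 0x33 → acc = 0x49
  '6' = 0x36 → acc = 0x7F
  '5' = 0x35 → acc = 0x4A
  '7' = 0x37 → acc = 0x7D
  '1' = 0x31 → acc = 0x4C
  ',' = 0x2C → acc = 0x60
  '5' = 0x35 → acc = 0x55
  '7' = 0x37 → acc = 0x62
  '5' = 0x35 → acc = 0x57
  '5' = 0x35 → acc = 0x62
  '1' = 0x31 → acc = 0x53
  ',' = 0x2C → acc = 0x7F
  '0' = 0x30 → acc = 0x4F
  '9' = 0x39 → acc = 0x76
Checksum = 0x76.

76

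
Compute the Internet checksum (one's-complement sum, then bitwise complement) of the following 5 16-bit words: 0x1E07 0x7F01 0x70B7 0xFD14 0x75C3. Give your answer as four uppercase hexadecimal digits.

One's-complement addition (fold any carry out of bit 15 back into bit 0):
  0x1E07 + 0x7F01 = 0x09D08
  0x9D08 + 0x70B7 = 0x10DBF → wrap carry → 0x0DC0
  0x0DC0 + 0xFD14 = 0x10AD4 → wrap carry → 0x0AD5
  0x0AD5 + 0x75C3 = 0x08098
One's-complement sum = 0x8098.
Checksum = ~0x8098 & 0xFFFF = 0x7F67.

7F67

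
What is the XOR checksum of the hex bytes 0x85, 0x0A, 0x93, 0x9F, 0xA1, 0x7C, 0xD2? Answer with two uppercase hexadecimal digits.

XOR the bytes together:
  start with 0x85
  0x85 ⊕ 0x0A = 0x8F
  0x8F ⊕ 0x93 = 0x1C
  0x1C ⊕ 0x9F = 0x83
  0x83 ⊕ 0xA1 = 0x22
  0x22 ⊕ 0x7C = 0x5E
  0x5E ⊕ 0xD2 = 0x8C

8C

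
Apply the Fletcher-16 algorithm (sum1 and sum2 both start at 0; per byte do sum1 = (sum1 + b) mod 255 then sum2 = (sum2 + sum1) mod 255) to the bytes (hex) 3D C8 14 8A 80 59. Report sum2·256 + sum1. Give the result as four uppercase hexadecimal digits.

A57E

Running sums (mod 255):
  after byte 0 (3D): sum1=61, sum2=61
  after byte 1 (C8): sum1=6, sum2=67
  after byte 2 (14): sum1=26, sum2=93
  after byte 3 (8A): sum1=164, sum2=2
  after byte 4 (80): sum1=37, sum2=39
  after byte 5 (59): sum1=126, sum2=165
Checksum = sum2·256 + sum1 = 165·256 + 126 = 42366 = 0xA57E.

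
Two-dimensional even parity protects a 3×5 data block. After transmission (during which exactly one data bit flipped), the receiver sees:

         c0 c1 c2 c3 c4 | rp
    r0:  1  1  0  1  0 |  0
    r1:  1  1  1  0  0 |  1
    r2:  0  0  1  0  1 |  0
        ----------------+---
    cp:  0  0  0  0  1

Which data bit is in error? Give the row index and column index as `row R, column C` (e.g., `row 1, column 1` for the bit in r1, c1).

Recompute each row's even parity and compare to rp:
  r0: data parity 1, sent rp 0 → mismatch
  r1: data parity 1, sent rp 1 → ok
  r2: data parity 0, sent rp 0 → ok
Recompute each column's even parity and compare to cp:
  c0: data parity 0, sent cp 0 → ok
  c1: data parity 0, sent cp 0 → ok
  c2: data parity 0, sent cp 0 → ok
  c3: data parity 1, sent cp 0 → mismatch
  c4: data parity 1, sent cp 1 → ok
Exactly one row (r0) and one column (c3) fail → the flipped bit is at their intersection.

row 0, column 3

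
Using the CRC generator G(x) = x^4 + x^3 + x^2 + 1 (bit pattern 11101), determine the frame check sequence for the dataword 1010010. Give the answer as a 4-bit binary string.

1101

Append 4 zeros: 10100100000. Divide by 11101 (XOR where the leading bit is 1):
  pos 0: 10100 XOR 11101 = 01001
  pos 1: 10011 XOR 11101 = 01110
  pos 2: 11100 XOR 11101 = 00001
  pos 6: 10000 XOR 11101 = 01101
Remainder (last 4 bits) = 1101. This is the CRC / FCS.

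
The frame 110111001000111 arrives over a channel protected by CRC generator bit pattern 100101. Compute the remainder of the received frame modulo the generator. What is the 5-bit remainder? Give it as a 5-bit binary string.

00000

Modulo-2 division of 110111001000111 by 100101:
  pos 0: 110111 XOR 100101 = 010010
  pos 1: 100100 XOR 100101 = 000001
  pos 6: 101000 XOR 100101 = 001101
  pos 8: 110111 XOR 100101 = 010010
  pos 9: 100101 XOR 100101 = 000000
Remainder = 00000 (zero — the frame passes the CRC check).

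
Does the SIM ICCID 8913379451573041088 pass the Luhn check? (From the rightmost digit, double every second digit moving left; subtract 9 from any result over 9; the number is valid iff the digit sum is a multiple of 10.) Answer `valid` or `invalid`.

valid

From the right, keep odd positions and double even positions (subtract 9 from any doubled value over 9):
  doubled (positions 2,4,...): 7 2 0 5 2 8 5 6 9 → sum 44
  kept (positions 1,3,...): 8 0 4 3 5 5 9 3 1 8 → sum 46
Total = 90.
90 mod 10 = 0, so the number is valid.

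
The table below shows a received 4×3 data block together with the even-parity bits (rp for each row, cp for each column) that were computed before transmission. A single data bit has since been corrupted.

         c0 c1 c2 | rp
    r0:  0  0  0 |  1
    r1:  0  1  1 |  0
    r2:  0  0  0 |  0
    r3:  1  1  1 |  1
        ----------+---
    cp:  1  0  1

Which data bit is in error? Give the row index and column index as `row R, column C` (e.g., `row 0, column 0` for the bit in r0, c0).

Recompute each row's even parity and compare to rp:
  r0: data parity 0, sent rp 1 → mismatch
  r1: data parity 0, sent rp 0 → ok
  r2: data parity 0, sent rp 0 → ok
  r3: data parity 1, sent rp 1 → ok
Recompute each column's even parity and compare to cp:
  c0: data parity 1, sent cp 1 → ok
  c1: data parity 0, sent cp 0 → ok
  c2: data parity 0, sent cp 1 → mismatch
Exactly one row (r0) and one column (c2) fail → the flipped bit is at their intersection.

row 0, column 2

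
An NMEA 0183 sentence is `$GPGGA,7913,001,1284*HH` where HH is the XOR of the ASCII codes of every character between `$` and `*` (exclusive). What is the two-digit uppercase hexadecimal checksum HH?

48

XOR the ASCII codes of the payload characters:
  'G' = 0x47 → acc = 0x47
  'P' = 0x50 → acc = 0x17
  'G' = 0x47 → acc = 0x50
  'G' = 0x47 → acc = 0x17
  'A' = 0x41 → acc = 0x56
  ',' = 0x2C → acc = 0x7A
  '7' = 0x37 → acc = 0x4D
  '9' = 0x39 → acc = 0x74
  '1' = 0x31 → acc = 0x45
  '3' = 0x33 → acc = 0x76
  ',' = 0x2C → acc = 0x5A
  '0' = 0x30 → acc = 0x6A
  '0' = 0x30 → acc = 0x5A
  '1' = 0x31 → acc = 0x6B
  ',' = 0x2C → acc = 0x47
  '1' = 0x31 → acc = 0x76
  '2' = 0x32 → acc = 0x44
  '8' = 0x38 → acc = 0x7C
  '4' = 0x34 → acc = 0x48
Checksum = 0x48.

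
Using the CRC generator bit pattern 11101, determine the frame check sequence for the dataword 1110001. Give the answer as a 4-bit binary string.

0011

Append 4 zeros: 11100010000. Divide by 11101 (XOR where the leading bit is 1):
  pos 0: 11100 XOR 11101 = 00001
  pos 4: 10100 XOR 11101 = 01001
  pos 5: 10010 XOR 11101 = 01111
  pos 6: 11110 XOR 11101 = 00011
Remainder (last 4 bits) = 0011. This is the CRC / FCS.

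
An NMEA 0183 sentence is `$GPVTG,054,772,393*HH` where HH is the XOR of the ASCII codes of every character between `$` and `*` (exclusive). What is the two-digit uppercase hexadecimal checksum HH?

XOR the ASCII codes of the payload characters:
  'G' = 0x47 → acc = 0x47
  'P' = 0x50 → acc = 0x17
  'V' = 0x56 → acc = 0x41
  'T' = 0x54 → acc = 0x15
  'G' = 0x47 → acc = 0x52
  ',' = 0x2C → acc = 0x7E
  '0' = 0x30 → acc = 0x4E
  '5' = 0x35 → acc = 0x7B
  '4' = 0x34 → acc = 0x4F
  ',' = 0x2C → acc = 0x63
  '7' = 0x37 → acc = 0x54
  '7' = 0x37 → acc = 0x63
  '2' = 0x32 → acc = 0x51
  ',' = 0x2C → acc = 0x7D
  '3' = 0x33 → acc = 0x4E
  '9' = 0x39 → acc = 0x77
  '3' = 0x33 → acc = 0x44
Checksum = 0x44.

44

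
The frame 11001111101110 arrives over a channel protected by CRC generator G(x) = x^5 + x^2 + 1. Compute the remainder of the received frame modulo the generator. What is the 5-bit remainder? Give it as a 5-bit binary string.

10000

Modulo-2 division of 11001111101110 by 100101:
  pos 0: 110011 XOR 100101 = 010110
  pos 1: 101101 XOR 100101 = 001000
  pos 3: 100011 XOR 100101 = 000110
  pos 6: 110011 XOR 100101 = 010110
  pos 7: 101101 XOR 100101 = 001000
Remainder = 10000 (nonzero — an error is detected).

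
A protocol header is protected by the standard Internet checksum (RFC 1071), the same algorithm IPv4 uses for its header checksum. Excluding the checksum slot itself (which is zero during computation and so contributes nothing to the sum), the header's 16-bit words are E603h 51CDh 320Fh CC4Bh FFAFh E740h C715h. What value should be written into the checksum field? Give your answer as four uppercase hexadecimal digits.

One's-complement addition (fold any carry out of bit 15 back into bit 0):
  0xE603 + 0x51CD = 0x137D0 → wrap carry → 0x37D1
  0x37D1 + 0x320F = 0x069E0
  0x69E0 + 0xCC4B = 0x1362B → wrap carry → 0x362C
  0x362C + 0xFFAF = 0x135DB → wrap carry → 0x35DC
  0x35DC + 0xE740 = 0x11D1C → wrap carry → 0x1D1D
  0x1D1D + 0xC715 = 0x0E432
One's-complement sum = 0xE432.
Checksum = ~0xE432 & 0xFFFF = 0x1BCD.

1BCD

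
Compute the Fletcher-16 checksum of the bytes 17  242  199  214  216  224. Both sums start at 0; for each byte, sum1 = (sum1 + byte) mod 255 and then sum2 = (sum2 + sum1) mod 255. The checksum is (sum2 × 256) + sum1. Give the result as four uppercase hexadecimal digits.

5B5C

Running sums (mod 255):
  after byte 0 (17): sum1=17, sum2=17
  after byte 1 (242): sum1=4, sum2=21
  after byte 2 (199): sum1=203, sum2=224
  after byte 3 (214): sum1=162, sum2=131
  after byte 4 (216): sum1=123, sum2=254
  after byte 5 (224): sum1=92, sum2=91
Checksum = sum2·256 + sum1 = 91·256 + 92 = 23388 = 0x5B5C.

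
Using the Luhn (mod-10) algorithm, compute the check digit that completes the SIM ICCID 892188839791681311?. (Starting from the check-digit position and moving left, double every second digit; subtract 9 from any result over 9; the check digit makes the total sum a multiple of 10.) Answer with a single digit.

2

Partial digits right→left: 1 1 3 1 8 6 1 9 7 9 3 8 8 8 1 2 9 8
Double every second digit counting from the check-digit position (so the 1st, 3rd, 5th, ... of the partial from the right).
  doubled (with −9 where >9): 2 6 7 2 5 6 7 2 9 → sum 46
  kept as-is: 1 1 6 9 9 8 8 2 8 → sum 52
Total = 46 + 52 = 98.
Check digit = (10 − (98 mod 10)) mod 10 = 2.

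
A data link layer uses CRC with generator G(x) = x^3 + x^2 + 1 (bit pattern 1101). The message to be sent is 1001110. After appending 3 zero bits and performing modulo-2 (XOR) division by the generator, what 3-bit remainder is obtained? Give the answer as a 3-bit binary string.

110

Append 3 zeros: 1001110000. Divide by 1101 (XOR where the leading bit is 1):
  pos 0: 1001 XOR 1101 = 0100
  pos 1: 1001 XOR 1101 = 0100
  pos 2: 1001 XOR 1101 = 0100
  pos 3: 1000 XOR 1101 = 0101
  pos 4: 1010 XOR 1101 = 0111
  pos 5: 1110 XOR 1101 = 0011
Remainder (last 3 bits) = 110. This is the CRC / FCS.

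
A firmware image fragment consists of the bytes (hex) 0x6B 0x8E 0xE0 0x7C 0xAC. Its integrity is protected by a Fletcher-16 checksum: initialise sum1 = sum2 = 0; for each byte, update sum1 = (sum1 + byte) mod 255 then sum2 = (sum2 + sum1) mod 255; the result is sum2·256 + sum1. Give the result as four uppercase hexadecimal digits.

Running sums (mod 255):
  after byte 0 (0x6B): sum1=107, sum2=107
  after byte 1 (0x8E): sum1=249, sum2=101
  after byte 2 (0xE0): sum1=218, sum2=64
  after byte 3 (0x7C): sum1=87, sum2=151
  after byte 4 (0xAC): sum1=4, sum2=155
Checksum = sum2·256 + sum1 = 155·256 + 4 = 39684 = 0x9B04.

9B04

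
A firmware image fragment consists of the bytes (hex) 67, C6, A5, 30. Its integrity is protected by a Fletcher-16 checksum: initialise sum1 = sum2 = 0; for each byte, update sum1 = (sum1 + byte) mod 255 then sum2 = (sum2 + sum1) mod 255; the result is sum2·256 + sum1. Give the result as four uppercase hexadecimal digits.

6D04

Running sums (mod 255):
  after byte 0 (67): sum1=103, sum2=103
  after byte 1 (C6): sum1=46, sum2=149
  after byte 2 (A5): sum1=211, sum2=105
  after byte 3 (30): sum1=4, sum2=109
Checksum = sum2·256 + sum1 = 109·256 + 4 = 27908 = 0x6D04.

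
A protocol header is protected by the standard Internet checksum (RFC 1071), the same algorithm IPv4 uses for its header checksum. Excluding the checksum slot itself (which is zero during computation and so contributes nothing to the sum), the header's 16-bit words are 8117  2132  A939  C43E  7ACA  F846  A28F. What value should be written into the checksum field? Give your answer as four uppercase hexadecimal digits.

DA9C

One's-complement addition (fold any carry out of bit 15 back into bit 0):
  0x8117 + 0x2132 = 0x0A249
  0xA249 + 0xA939 = 0x14B82 → wrap carry → 0x4B83
  0x4B83 + 0xC43E = 0x10FC1 → wrap carry → 0x0FC2
  0x0FC2 + 0x7ACA = 0x08A8C
  0x8A8C + 0xF846 = 0x182D2 → wrap carry → 0x82D3
  0x82D3 + 0xA28F = 0x12562 → wrap carry → 0x2563
One's-complement sum = 0x2563.
Checksum = ~0x2563 & 0xFFFF = 0xDA9C.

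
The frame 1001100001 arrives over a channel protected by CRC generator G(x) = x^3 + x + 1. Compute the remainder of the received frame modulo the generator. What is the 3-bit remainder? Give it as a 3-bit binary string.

111

Modulo-2 division of 1001100001 by 1011:
  pos 0: 1001 XOR 1011 = 0010
  pos 2: 1010 XOR 1011 = 0001
  pos 5: 1000 XOR 1011 = 0011
Remainder = 111 (nonzero — an error is detected).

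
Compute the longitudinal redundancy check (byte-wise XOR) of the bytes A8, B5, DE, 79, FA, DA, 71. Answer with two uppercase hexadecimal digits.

XOR the bytes together:
  start with 0xA8
  0xA8 ⊕ 0xB5 = 0x1D
  0x1D ⊕ 0xDE = 0xC3
  0xC3 ⊕ 0x79 = 0xBA
  0xBA ⊕ 0xFA = 0x40
  0x40 ⊕ 0xDA = 0x9A
  0x9A ⊕ 0x71 = 0xEB

EB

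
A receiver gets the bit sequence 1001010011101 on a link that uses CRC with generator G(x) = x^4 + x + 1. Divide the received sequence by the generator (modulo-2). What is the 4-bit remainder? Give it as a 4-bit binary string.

0000

Modulo-2 division of 1001010011101 by 10011:
  pos 0: 10010 XOR 10011 = 00001
  pos 4: 11001 XOR 10011 = 01010
  pos 5: 10101 XOR 10011 = 00110
  pos 7: 11010 XOR 10011 = 01001
  pos 8: 10011 XOR 10011 = 00000
Remainder = 0000 (zero — the frame passes the CRC check).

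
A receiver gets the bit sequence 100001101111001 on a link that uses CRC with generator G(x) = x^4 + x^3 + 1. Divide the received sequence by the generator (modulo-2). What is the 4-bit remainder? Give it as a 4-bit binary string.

0011

Modulo-2 division of 100001101111001 by 11001:
  pos 0: 10000 XOR 11001 = 01001
  pos 1: 10011 XOR 11001 = 01010
  pos 2: 10101 XOR 11001 = 01100
  pos 3: 11000 XOR 11001 = 00001
  pos 7: 11111 XOR 11001 = 00110
  pos 9: 11000 XOR 11001 = 00001
Remainder = 0011 (nonzero — an error is detected).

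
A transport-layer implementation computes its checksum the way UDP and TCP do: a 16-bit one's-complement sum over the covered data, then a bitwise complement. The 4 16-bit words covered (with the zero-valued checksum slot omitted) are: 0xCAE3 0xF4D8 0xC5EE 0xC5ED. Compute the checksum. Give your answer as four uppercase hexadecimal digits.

One's-complement addition (fold any carry out of bit 15 back into bit 0):
  0xCAE3 + 0xF4D8 = 0x1BFBB → wrap carry → 0xBFBC
  0xBFBC + 0xC5EE = 0x185AA → wrap carry → 0x85AB
  0x85AB + 0xC5ED = 0x14B98 → wrap carry → 0x4B99
One's-complement sum = 0x4B99.
Checksum = ~0x4B99 & 0xFFFF = 0xB466.

B466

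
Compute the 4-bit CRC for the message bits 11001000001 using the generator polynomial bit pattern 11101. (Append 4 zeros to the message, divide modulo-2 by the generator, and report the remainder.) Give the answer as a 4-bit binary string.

1010

Append 4 zeros: 110010000010000. Divide by 11101 (XOR where the leading bit is 1):
  pos 0: 11001 XOR 11101 = 00100
  pos 2: 10000 XOR 11101 = 01101
  pos 3: 11010 XOR 11101 = 00111
  pos 5: 11100 XOR 11101 = 00001
  pos 9: 11000 XOR 11101 = 00101
Remainder (last 4 bits) = 1010. This is the CRC / FCS.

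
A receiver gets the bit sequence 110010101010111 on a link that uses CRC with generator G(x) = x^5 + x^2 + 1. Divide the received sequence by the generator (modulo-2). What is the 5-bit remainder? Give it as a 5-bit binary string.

00000

Modulo-2 division of 110010101010111 by 100101:
  pos 0: 110010 XOR 100101 = 010111
  pos 1: 101111 XOR 100101 = 001010
  pos 3: 101001 XOR 100101 = 001100
  pos 5: 110001 XOR 100101 = 010100
  pos 6: 101000 XOR 100101 = 001101
  pos 8: 110111 XOR 100101 = 010010
  pos 9: 100101 XOR 100101 = 000000
Remainder = 00000 (zero — the frame passes the CRC check).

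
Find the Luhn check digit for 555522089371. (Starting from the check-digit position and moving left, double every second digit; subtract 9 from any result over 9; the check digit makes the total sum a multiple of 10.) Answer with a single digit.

Partial digits right→left: 1 7 3 9 8 0 2 2 5 5 5 5
Double every second digit counting from the check-digit position (so the 1st, 3rd, 5th, ... of the partial from the right).
  doubled (with −9 where >9): 2 6 7 4 1 1 → sum 21
  kept as-is: 7 9 0 2 5 5 → sum 28
Total = 21 + 28 = 49.
Check digit = (10 − (49 mod 10)) mod 10 = 1.

1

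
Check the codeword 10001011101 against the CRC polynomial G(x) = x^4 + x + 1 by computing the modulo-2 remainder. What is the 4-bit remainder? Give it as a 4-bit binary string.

Modulo-2 division of 10001011101 by 10011:
  pos 0: 10001 XOR 10011 = 00010
  pos 3: 10011 XOR 10011 = 00000
Remainder = 0101 (nonzero — an error is detected).

0101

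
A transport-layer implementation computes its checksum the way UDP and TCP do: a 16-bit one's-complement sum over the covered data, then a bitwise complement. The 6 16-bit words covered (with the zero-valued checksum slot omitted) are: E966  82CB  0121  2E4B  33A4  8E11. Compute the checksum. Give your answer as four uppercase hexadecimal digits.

A2AB

One's-complement addition (fold any carry out of bit 15 back into bit 0):
  0xE966 + 0x82CB = 0x16C31 → wrap carry → 0x6C32
  0x6C32 + 0x0121 = 0x06D53
  0x6D53 + 0x2E4B = 0x09B9E
  0x9B9E + 0x33A4 = 0x0CF42
  0xCF42 + 0x8E11 = 0x15D53 → wrap carry → 0x5D54
One's-complement sum = 0x5D54.
Checksum = ~0x5D54 & 0xFFFF = 0xA2AB.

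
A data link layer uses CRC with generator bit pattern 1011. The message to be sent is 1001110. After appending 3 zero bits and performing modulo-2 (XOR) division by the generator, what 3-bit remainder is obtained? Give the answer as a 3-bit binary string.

000

Append 3 zeros: 1001110000. Divide by 1011 (XOR where the leading bit is 1):
  pos 0: 1001 XOR 1011 = 0010
  pos 2: 1011 XOR 1011 = 0000
Remainder (last 3 bits) = 000. This is the CRC / FCS.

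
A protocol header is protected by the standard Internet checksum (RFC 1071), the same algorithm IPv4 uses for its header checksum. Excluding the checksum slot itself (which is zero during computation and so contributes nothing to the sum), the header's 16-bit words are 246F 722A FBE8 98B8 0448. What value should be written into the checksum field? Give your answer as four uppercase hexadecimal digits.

D07C

One's-complement addition (fold any carry out of bit 15 back into bit 0):
  0x246F + 0x722A = 0x09699
  0x9699 + 0xFBE8 = 0x19281 → wrap carry → 0x9282
  0x9282 + 0x98B8 = 0x12B3A → wrap carry → 0x2B3B
  0x2B3B + 0x0448 = 0x02F83
One's-complement sum = 0x2F83.
Checksum = ~0x2F83 & 0xFFFF = 0xD07C.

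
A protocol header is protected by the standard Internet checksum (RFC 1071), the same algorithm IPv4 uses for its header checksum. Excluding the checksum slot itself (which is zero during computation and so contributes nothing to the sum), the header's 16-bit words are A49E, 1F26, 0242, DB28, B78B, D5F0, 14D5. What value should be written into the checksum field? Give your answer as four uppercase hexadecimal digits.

BC7E

One's-complement addition (fold any carry out of bit 15 back into bit 0):
  0xA49E + 0x1F26 = 0x0C3C4
  0xC3C4 + 0x0242 = 0x0C606
  0xC606 + 0xDB28 = 0x1A12E → wrap carry → 0xA12F
  0xA12F + 0xB78B = 0x158BA → wrap carry → 0x58BB
  0x58BB + 0xD5F0 = 0x12EAB → wrap carry → 0x2EAC
  0x2EAC + 0x14D5 = 0x04381
One's-complement sum = 0x4381.
Checksum = ~0x4381 & 0xFFFF = 0xBC7E.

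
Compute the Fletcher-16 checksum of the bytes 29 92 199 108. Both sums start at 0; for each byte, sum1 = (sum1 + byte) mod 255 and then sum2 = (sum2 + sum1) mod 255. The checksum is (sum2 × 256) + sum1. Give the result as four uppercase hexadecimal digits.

85AD

Running sums (mod 255):
  after byte 0 (29): sum1=29, sum2=29
  after byte 1 (92): sum1=121, sum2=150
  after byte 2 (199): sum1=65, sum2=215
  after byte 3 (108): sum1=173, sum2=133
Checksum = sum2·256 + sum1 = 133·256 + 173 = 34221 = 0x85AD.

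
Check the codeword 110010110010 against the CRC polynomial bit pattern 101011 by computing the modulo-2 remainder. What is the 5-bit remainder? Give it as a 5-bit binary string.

00000

Modulo-2 division of 110010110010 by 101011:
  pos 0: 110010 XOR 101011 = 011001
  pos 1: 110011 XOR 101011 = 011000
  pos 2: 110001 XOR 101011 = 011010
  pos 3: 110100 XOR 101011 = 011111
  pos 4: 111110 XOR 101011 = 010101
  pos 5: 101011 XOR 101011 = 000000
Remainder = 00000 (zero — the frame passes the CRC check).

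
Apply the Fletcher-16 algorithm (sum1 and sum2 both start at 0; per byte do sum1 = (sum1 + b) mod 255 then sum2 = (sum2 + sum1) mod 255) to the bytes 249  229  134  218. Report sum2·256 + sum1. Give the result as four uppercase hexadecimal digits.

8141

Running sums (mod 255):
  after byte 0 (249): sum1=249, sum2=249
  after byte 1 (229): sum1=223, sum2=217
  after byte 2 (134): sum1=102, sum2=64
  after byte 3 (218): sum1=65, sum2=129
Checksum = sum2·256 + sum1 = 129·256 + 65 = 33089 = 0x8141.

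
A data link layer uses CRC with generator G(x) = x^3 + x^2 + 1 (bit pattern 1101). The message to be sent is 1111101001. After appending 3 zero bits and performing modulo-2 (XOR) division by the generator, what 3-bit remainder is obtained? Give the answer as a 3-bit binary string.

100

Append 3 zeros: 1111101001000. Divide by 1101 (XOR where the leading bit is 1):
  pos 0: 1111 XOR 1101 = 0010
  pos 2: 1010 XOR 1101 = 0111
  pos 3: 1111 XOR 1101 = 0010
  pos 5: 1000 XOR 1101 = 0101
  pos 6: 1011 XOR 1101 = 0110
  pos 7: 1100 XOR 1101 = 0001
Remainder (last 3 bits) = 100. This is the CRC / FCS.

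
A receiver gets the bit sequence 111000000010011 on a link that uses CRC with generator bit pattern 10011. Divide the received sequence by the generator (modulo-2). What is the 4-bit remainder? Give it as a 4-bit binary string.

Modulo-2 division of 111000000010011 by 10011:
  pos 0: 11100 XOR 10011 = 01111
  pos 1: 11110 XOR 10011 = 01101
  pos 2: 11010 XOR 10011 = 01001
  pos 3: 10010 XOR 10011 = 00001
  pos 7: 10010 XOR 10011 = 00001
Remainder = 1011 (nonzero — an error is detected).

1011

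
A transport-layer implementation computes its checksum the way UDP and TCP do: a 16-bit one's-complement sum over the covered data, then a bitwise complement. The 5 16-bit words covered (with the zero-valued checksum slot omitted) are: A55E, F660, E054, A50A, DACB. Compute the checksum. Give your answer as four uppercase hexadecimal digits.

One's-complement addition (fold any carry out of bit 15 back into bit 0):
  0xA55E + 0xF660 = 0x19BBE → wrap carry → 0x9BBF
  0x9BBF + 0xE054 = 0x17C13 → wrap carry → 0x7C14
  0x7C14 + 0xA50A = 0x1211E → wrap carry → 0x211F
  0x211F + 0xDACB = 0x0FBEA
One's-complement sum = 0xFBEA.
Checksum = ~0xFBEA & 0xFFFF = 0x0415.

0415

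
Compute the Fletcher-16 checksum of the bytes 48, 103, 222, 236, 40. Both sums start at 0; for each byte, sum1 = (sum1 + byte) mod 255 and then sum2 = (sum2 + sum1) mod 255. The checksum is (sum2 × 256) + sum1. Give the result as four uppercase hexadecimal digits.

Running sums (mod 255):
  after byte 0 (48): sum1=48, sum2=48
  after byte 1 (103): sum1=151, sum2=199
  after byte 2 (222): sum1=118, sum2=62
  after byte 3 (236): sum1=99, sum2=161
  after byte 4 (40): sum1=139, sum2=45
Checksum = sum2·256 + sum1 = 45·256 + 139 = 11659 = 0x2D8B.

2D8B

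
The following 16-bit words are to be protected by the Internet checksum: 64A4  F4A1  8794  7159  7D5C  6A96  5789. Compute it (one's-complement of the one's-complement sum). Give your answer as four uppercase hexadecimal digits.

One's-complement addition (fold any carry out of bit 15 back into bit 0):
  0x64A4 + 0xF4A1 = 0x15945 → wrap carry → 0x5946
  0x5946 + 0x8794 = 0x0E0DA
  0xE0DA + 0x7159 = 0x15233 → wrap carry → 0x5234
  0x5234 + 0x7D5C = 0x0CF90
  0xCF90 + 0x6A96 = 0x13A26 → wrap carry → 0x3A27
  0x3A27 + 0x5789 = 0x091B0
One's-complement sum = 0x91B0.
Checksum = ~0x91B0 & 0xFFFF = 0x6E4F.

6E4F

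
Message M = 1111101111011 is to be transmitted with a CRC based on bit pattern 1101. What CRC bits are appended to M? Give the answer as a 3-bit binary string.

Append 3 zeros: 1111101111011000. Divide by 1101 (XOR where the leading bit is 1):
  pos 0: 1111 XOR 1101 = 0010
  pos 2: 1010 XOR 1101 = 0111
  pos 3: 1111 XOR 1101 = 0010
  pos 5: 1011 XOR 1101 = 0110
  pos 6: 1101 XOR 1101 = 0000
  pos 11: 1100 XOR 1101 = 0001
Remainder (last 3 bits) = 010. This is the CRC / FCS.

010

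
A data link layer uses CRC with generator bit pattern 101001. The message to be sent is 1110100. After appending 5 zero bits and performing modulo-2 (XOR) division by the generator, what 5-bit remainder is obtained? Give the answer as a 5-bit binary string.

01100

Append 5 zeros: 111010000000. Divide by 101001 (XOR where the leading bit is 1):
  pos 0: 111010 XOR 101001 = 010011
  pos 1: 100110 XOR 101001 = 001111
  pos 3: 111100 XOR 101001 = 010101
  pos 4: 101010 XOR 101001 = 000011
Remainder (last 5 bits) = 01100. This is the CRC / FCS.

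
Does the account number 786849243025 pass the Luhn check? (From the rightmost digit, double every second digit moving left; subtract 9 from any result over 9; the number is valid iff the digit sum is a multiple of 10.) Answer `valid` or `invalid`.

invalid

From the right, keep odd positions and double even positions (subtract 9 from any doubled value over 9):
  doubled (positions 2,4,...): 4 6 4 8 3 5 → sum 30
  kept (positions 1,3,...): 5 0 4 9 8 8 → sum 34
Total = 64.
64 mod 10 = 4, so the number is invalid.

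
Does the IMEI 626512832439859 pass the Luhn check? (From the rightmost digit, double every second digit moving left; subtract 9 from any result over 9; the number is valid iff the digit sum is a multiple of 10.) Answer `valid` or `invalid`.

From the right, keep odd positions and double even positions (subtract 9 from any doubled value over 9):
  doubled (positions 2,4,...): 1 9 8 6 4 1 4 → sum 33
  kept (positions 1,3,...): 9 8 3 2 8 1 6 6 → sum 43
Total = 76.
76 mod 10 = 6, so the number is invalid.

invalid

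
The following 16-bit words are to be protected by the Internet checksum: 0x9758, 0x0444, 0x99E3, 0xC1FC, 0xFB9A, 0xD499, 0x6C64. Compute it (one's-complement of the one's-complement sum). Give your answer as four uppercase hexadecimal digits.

One's-complement addition (fold any carry out of bit 15 back into bit 0):
  0x9758 + 0x0444 = 0x09B9C
  0x9B9C + 0x99E3 = 0x1357F → wrap carry → 0x3580
  0x3580 + 0xC1FC = 0x0F77C
  0xF77C + 0xFB9A = 0x1F316 → wrap carry → 0xF317
  0xF317 + 0xD499 = 0x1C7B0 → wrap carry → 0xC7B1
  0xC7B1 + 0x6C64 = 0x13415 → wrap carry → 0x3416
One's-complement sum = 0x3416.
Checksum = ~0x3416 & 0xFFFF = 0xCBE9.

CBE9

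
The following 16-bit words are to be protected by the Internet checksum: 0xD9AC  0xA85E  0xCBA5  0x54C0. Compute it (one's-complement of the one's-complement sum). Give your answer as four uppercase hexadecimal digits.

5D8E

One's-complement addition (fold any carry out of bit 15 back into bit 0):
  0xD9AC + 0xA85E = 0x1820A → wrap carry → 0x820B
  0x820B + 0xCBA5 = 0x14DB0 → wrap carry → 0x4DB1
  0x4DB1 + 0x54C0 = 0x0A271
One's-complement sum = 0xA271.
Checksum = ~0xA271 & 0xFFFF = 0x5D8E.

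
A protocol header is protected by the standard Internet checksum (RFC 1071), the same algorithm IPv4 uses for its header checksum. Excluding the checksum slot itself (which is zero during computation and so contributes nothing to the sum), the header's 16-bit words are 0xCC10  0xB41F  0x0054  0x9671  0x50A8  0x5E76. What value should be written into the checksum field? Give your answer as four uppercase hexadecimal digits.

39EB

One's-complement addition (fold any carry out of bit 15 back into bit 0):
  0xCC10 + 0xB41F = 0x1802F → wrap carry → 0x8030
  0x8030 + 0x0054 = 0x08084
  0x8084 + 0x9671 = 0x116F5 → wrap carry → 0x16F6
  0x16F6 + 0x50A8 = 0x0679E
  0x679E + 0x5E76 = 0x0C614
One's-complement sum = 0xC614.
Checksum = ~0xC614 & 0xFFFF = 0x39EB.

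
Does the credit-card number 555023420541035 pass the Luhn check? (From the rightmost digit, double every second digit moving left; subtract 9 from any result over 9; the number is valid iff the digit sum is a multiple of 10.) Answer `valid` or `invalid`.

From the right, keep odd positions and double even positions (subtract 9 from any doubled value over 9):
  doubled (positions 2,4,...): 6 2 1 4 6 0 1 → sum 20
  kept (positions 1,3,...): 5 0 4 0 4 2 5 5 → sum 25
Total = 45.
45 mod 10 = 5, so the number is invalid.

invalid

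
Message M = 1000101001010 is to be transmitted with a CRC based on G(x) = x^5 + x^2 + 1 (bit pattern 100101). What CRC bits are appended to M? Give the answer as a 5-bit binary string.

Append 5 zeros: 100010100101000000. Divide by 100101 (XOR where the leading bit is 1):
  pos 0: 100010 XOR 100101 = 000111
  pos 3: 111100 XOR 100101 = 011001
  pos 4: 110011 XOR 100101 = 010110
  pos 5: 101100 XOR 100101 = 001001
  pos 7: 100110 XOR 100101 = 000011
  pos 11: 110000 XOR 100101 = 010101
  pos 12: 101010 XOR 100101 = 001111
Remainder (last 5 bits) = 01111. This is the CRC / FCS.

01111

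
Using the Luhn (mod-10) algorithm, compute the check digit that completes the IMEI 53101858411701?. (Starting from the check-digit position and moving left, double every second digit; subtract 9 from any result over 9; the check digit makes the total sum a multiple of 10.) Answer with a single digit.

Partial digits right→left: 1 0 7 1 1 4 8 5 8 1 0 1 3 5
Double every second digit counting from the check-digit position (so the 1st, 3rd, 5th, ... of the partial from the right).
  doubled (with −9 where >9): 2 5 2 7 7 0 6 → sum 29
  kept as-is: 0 1 4 5 1 1 5 → sum 17
Total = 29 + 17 = 46.
Check digit = (10 − (46 mod 10)) mod 10 = 4.

4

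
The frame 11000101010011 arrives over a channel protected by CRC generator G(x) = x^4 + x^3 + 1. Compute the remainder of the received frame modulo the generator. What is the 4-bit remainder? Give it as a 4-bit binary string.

Modulo-2 division of 11000101010011 by 11001:
  pos 0: 11000 XOR 11001 = 00001
  pos 4: 11010 XOR 11001 = 00011
  pos 7: 11100 XOR 11001 = 00101
  pos 9: 10111 XOR 11001 = 01110
Remainder = 1110 (nonzero — an error is detected).

1110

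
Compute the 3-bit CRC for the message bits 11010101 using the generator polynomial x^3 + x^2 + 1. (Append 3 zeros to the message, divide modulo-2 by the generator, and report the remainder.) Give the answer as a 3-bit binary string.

Append 3 zeros: 11010101000. Divide by 1101 (XOR where the leading bit is 1):
  pos 0: 1101 XOR 1101 = 0000
  pos 5: 1010 XOR 1101 = 0111
  pos 6: 1110 XOR 1101 = 0011
Remainder (last 3 bits) = 110. This is the CRC / FCS.

110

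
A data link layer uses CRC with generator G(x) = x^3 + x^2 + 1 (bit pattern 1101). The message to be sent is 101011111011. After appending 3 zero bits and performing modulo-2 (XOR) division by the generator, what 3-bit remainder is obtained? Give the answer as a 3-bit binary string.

100

Append 3 zeros: 101011111011000. Divide by 1101 (XOR where the leading bit is 1):
  pos 0: 1010 XOR 1101 = 0111
  pos 1: 1111 XOR 1101 = 0010
  pos 3: 1011 XOR 1101 = 0110
  pos 4: 1101 XOR 1101 = 0000
  pos 8: 1011 XOR 1101 = 0110
  pos 9: 1100 XOR 1101 = 0001
Remainder (last 3 bits) = 100. This is the CRC / FCS.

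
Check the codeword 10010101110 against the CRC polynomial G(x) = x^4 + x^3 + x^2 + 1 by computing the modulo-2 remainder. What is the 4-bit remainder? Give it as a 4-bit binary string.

0000

Modulo-2 division of 10010101110 by 11101:
  pos 0: 10010 XOR 11101 = 01111
  pos 1: 11111 XOR 11101 = 00010
  pos 4: 10011 XOR 11101 = 01110
  pos 5: 11101 XOR 11101 = 00000
Remainder = 0000 (zero — the frame passes the CRC check).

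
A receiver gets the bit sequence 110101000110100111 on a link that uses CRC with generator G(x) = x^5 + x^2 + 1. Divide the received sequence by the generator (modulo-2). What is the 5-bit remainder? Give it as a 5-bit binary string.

Modulo-2 division of 110101000110100111 by 100101:
  pos 0: 110101 XOR 100101 = 010000
  pos 1: 100000 XOR 100101 = 000101
  pos 4: 101001 XOR 100101 = 001100
  pos 6: 110010 XOR 100101 = 010111
  pos 7: 101111 XOR 100101 = 001010
  pos 9: 101000 XOR 100101 = 001101
  pos 11: 110111 XOR 100101 = 010010
  pos 12: 100101 XOR 100101 = 000000
Remainder = 00000 (zero — the frame passes the CRC check).

00000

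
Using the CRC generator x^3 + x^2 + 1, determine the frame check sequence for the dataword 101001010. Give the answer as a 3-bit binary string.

Append 3 zeros: 101001010000. Divide by 1101 (XOR where the leading bit is 1):
  pos 0: 1010 XOR 1101 = 0111
  pos 1: 1110 XOR 1101 = 0011
  pos 3: 1110 XOR 1101 = 0011
  pos 5: 1110 XOR 1101 = 0011
  pos 7: 1100 XOR 1101 = 0001
Remainder (last 3 bits) = 010. This is the CRC / FCS.

010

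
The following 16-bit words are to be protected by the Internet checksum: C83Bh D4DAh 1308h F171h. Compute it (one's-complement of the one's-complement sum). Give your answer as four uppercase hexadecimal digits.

One's-complement addition (fold any carry out of bit 15 back into bit 0):
  0xC83B + 0xD4DA = 0x19D15 → wrap carry → 0x9D16
  0x9D16 + 0x1308 = 0x0B01E
  0xB01E + 0xF171 = 0x1A18F → wrap carry → 0xA190
One's-complement sum = 0xA190.
Checksum = ~0xA190 & 0xFFFF = 0x5E6F.

5E6F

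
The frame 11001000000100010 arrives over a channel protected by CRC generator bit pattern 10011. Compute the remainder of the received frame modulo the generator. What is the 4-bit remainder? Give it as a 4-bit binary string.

Modulo-2 division of 11001000000100010 by 10011:
  pos 0: 11001 XOR 10011 = 01010
  pos 1: 10100 XOR 10011 = 00111
  pos 3: 11100 XOR 10011 = 01111
  pos 4: 11110 XOR 10011 = 01101
  pos 5: 11010 XOR 10011 = 01001
  pos 6: 10010 XOR 10011 = 00001
  pos 10: 11000 XOR 10011 = 01011
  pos 11: 10111 XOR 10011 = 00100
Remainder = 1000 (nonzero — an error is detected).

1000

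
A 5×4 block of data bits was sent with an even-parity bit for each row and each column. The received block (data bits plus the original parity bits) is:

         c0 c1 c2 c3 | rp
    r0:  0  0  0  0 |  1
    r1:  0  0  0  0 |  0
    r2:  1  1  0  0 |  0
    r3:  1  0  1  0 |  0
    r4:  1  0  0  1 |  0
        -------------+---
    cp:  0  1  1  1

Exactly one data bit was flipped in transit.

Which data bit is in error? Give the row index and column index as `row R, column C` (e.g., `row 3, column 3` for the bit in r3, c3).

row 0, column 0

Recompute each row's even parity and compare to rp:
  r0: data parity 0, sent rp 1 → mismatch
  r1: data parity 0, sent rp 0 → ok
  r2: data parity 0, sent rp 0 → ok
  r3: data parity 0, sent rp 0 → ok
  r4: data parity 0, sent rp 0 → ok
Recompute each column's even parity and compare to cp:
  c0: data parity 1, sent cp 0 → mismatch
  c1: data parity 1, sent cp 1 → ok
  c2: data parity 1, sent cp 1 → ok
  c3: data parity 1, sent cp 1 → ok
Exactly one row (r0) and one column (c0) fail → the flipped bit is at their intersection.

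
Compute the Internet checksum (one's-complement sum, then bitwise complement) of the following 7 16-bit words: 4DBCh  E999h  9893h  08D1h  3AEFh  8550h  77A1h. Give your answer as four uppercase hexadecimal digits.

EF63

One's-complement addition (fold any carry out of bit 15 back into bit 0):
  0x4DBC + 0xE999 = 0x13755 → wrap carry → 0x3756
  0x3756 + 0x9893 = 0x0CFE9
  0xCFE9 + 0x08D1 = 0x0D8BA
  0xD8BA + 0x3AEF = 0x113A9 → wrap carry → 0x13AA
  0x13AA + 0x8550 = 0x098FA
  0x98FA + 0x77A1 = 0x1109B → wrap carry → 0x109C
One's-complement sum = 0x109C.
Checksum = ~0x109C & 0xFFFF = 0xEF63.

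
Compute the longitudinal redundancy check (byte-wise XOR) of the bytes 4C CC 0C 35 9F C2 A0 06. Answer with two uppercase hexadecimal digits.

XOR the bytes together:
  start with 0x4C
  0x4C ⊕ 0xCC = 0x80
  0x80 ⊕ 0x0C = 0x8C
  0x8C ⊕ 0x35 = 0xB9
  0xB9 ⊕ 0x9F = 0x26
  0x26 ⊕ 0xC2 = 0xE4
  0xE4 ⊕ 0xA0 = 0x44
  0x44 ⊕ 0x06 = 0x42

42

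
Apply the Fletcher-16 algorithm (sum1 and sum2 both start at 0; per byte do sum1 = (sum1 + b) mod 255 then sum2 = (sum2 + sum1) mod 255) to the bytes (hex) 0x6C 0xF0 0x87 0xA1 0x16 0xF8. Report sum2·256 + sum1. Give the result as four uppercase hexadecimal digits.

Running sums (mod 255):
  after byte 0 (0x6C): sum1=108, sum2=108
  after byte 1 (0xF0): sum1=93, sum2=201
  after byte 2 (0x87): sum1=228, sum2=174
  after byte 3 (0xA1): sum1=134, sum2=53
  after byte 4 (0x16): sum1=156, sum2=209
  after byte 5 (0xF8): sum1=149, sum2=103
Checksum = sum2·256 + sum1 = 103·256 + 149 = 26517 = 0x6795.

6795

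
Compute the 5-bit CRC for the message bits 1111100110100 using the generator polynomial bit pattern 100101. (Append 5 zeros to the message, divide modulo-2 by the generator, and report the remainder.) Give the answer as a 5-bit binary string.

Append 5 zeros: 111110011010000000. Divide by 100101 (XOR where the leading bit is 1):
  pos 0: 111110 XOR 100101 = 011011
  pos 1: 110110 XOR 100101 = 010011
  pos 2: 100111 XOR 100101 = 000010
  pos 6: 101010 XOR 100101 = 001111
  pos 8: 111100 XOR 100101 = 011001
  pos 9: 110010 XOR 100101 = 010111
  pos 10: 101110 XOR 100101 = 001011
  pos 12: 101100 XOR 100101 = 001001
Remainder (last 5 bits) = 01001. This is the CRC / FCS.

01001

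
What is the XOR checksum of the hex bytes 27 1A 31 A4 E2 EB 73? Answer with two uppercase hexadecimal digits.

XOR the bytes together:
  start with 0x27
  0x27 ⊕ 0x1A = 0x3D
  0x3D ⊕ 0x31 = 0x0C
  0x0C ⊕ 0xA4 = 0xA8
  0xA8 ⊕ 0xE2 = 0x4A
  0x4A ⊕ 0xEB = 0xA1
  0xA1 ⊕ 0x73 = 0xD2

D2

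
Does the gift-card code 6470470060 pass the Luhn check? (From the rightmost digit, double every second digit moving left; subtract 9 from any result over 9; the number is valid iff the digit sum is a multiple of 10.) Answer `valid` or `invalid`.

From the right, keep odd positions and double even positions (subtract 9 from any doubled value over 9):
  doubled (positions 2,4,...): 3 0 8 5 3 → sum 19
  kept (positions 1,3,...): 0 0 7 0 4 → sum 11
Total = 30.
30 mod 10 = 0, so the number is valid.

valid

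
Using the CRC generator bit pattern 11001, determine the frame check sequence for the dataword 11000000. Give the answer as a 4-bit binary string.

Append 4 zeros: 110000000000. Divide by 11001 (XOR where the leading bit is 1):
  pos 0: 11000 XOR 11001 = 00001
  pos 4: 10000 XOR 11001 = 01001
  pos 5: 10010 XOR 11001 = 01011
  pos 6: 10110 XOR 11001 = 01111
  pos 7: 11110 XOR 11001 = 00111
Remainder (last 4 bits) = 0111. This is the CRC / FCS.

0111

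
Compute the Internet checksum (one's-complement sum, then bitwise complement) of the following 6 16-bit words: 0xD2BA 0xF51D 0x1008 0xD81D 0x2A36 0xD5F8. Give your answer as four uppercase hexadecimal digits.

4FD2

One's-complement addition (fold any carry out of bit 15 back into bit 0):
  0xD2BA + 0xF51D = 0x1C7D7 → wrap carry → 0xC7D8
  0xC7D8 + 0x1008 = 0x0D7E0
  0xD7E0 + 0xD81D = 0x1AFFD → wrap carry → 0xAFFE
  0xAFFE + 0x2A36 = 0x0DA34
  0xDA34 + 0xD5F8 = 0x1B02C → wrap carry → 0xB02D
One's-complement sum = 0xB02D.
Checksum = ~0xB02D & 0xFFFF = 0x4FD2.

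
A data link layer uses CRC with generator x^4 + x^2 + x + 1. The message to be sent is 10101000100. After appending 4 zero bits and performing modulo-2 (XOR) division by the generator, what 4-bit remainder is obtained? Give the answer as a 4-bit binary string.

Append 4 zeros: 101010001000000. Divide by 10111 (XOR where the leading bit is 1):
  pos 0: 10101 XOR 10111 = 00010
  pos 3: 10000 XOR 10111 = 00111
  pos 5: 11110 XOR 10111 = 01001
  pos 6: 10010 XOR 10111 = 00101
  pos 8: 10100 XOR 10111 = 00011
Remainder (last 4 bits) = 1100. This is the CRC / FCS.

1100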